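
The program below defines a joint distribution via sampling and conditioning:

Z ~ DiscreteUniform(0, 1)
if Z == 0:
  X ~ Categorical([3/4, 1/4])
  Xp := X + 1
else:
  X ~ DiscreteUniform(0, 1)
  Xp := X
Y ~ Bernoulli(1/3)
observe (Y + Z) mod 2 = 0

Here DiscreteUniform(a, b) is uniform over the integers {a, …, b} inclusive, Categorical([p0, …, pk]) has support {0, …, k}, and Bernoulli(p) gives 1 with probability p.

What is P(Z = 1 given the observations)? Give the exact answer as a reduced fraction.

P(Z = 1 | obs) = 1/3

Enumerate traces; 4 have nonzero weight after conditioning:
  (Z=0, X=0, Y=0) weight 1/4
  (Z=0, X=1, Y=0) weight 1/12
  (Z=1, X=0, Y=1) weight 1/12
  (Z=1, X=1, Y=1) weight 1/12
Group by Z:
  weight(Z=0) = 1/3
  weight(Z=1) = 1/6
Total weight = 1/3 + 1/6 = 1/2
P(Z=0 | obs) = 1/3 / 1/2 = 2/3
P(Z=1 | obs) = 1/6 / 1/2 = 1/3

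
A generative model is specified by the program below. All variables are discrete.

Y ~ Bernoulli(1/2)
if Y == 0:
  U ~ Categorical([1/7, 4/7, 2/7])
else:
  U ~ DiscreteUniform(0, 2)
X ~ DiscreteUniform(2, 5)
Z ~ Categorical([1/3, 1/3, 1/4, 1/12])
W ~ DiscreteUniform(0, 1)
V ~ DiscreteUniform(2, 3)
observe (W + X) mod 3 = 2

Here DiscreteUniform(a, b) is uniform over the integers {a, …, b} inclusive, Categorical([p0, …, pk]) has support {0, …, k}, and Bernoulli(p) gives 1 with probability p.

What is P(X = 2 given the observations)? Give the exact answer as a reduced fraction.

P(X = 2 | obs) = 1/3

Enumerate traces; 144 have nonzero weight after conditioning:
  (Y=0, U=0, X=2, Z=0, W=0, V=2) weight 1/672
  (Y=0, U=0, X=2, Z=0, W=0, V=3) weight 1/672
  (Y=0, U=0, X=2, Z=1, W=0, V=2) weight 1/672
  (Y=0, U=0, X=2, Z=1, W=0, V=3) weight 1/672
  (Y=0, U=0, X=2, Z=2, W=0, V=2) weight 1/896
  (Y=0, U=0, X=2, Z=2, W=0, V=3) weight 1/896
  (Y=0, U=0, X=2, Z=3, W=0, V=2) weight 1/2688
  (Y=0, U=0, X=2, Z=3, W=0, V=3) weight 1/2688
  (Y=0, U=0, X=4, Z=0, W=1, V=2) weight 1/672
  (Y=0, U=0, X=5, Z=0, W=0, V=2) weight 1/672
  … 134 more
Group by X:
  weight(X=2) = 1/8
  weight(X=4) = 1/8
  weight(X=5) = 1/8
Total weight = 1/8 + 1/8 + 1/8 = 3/8
P(X=2 | obs) = 1/8 / 3/8 = 1/3
P(X=4 | obs) = 1/8 / 3/8 = 1/3
P(X=5 | obs) = 1/8 / 3/8 = 1/3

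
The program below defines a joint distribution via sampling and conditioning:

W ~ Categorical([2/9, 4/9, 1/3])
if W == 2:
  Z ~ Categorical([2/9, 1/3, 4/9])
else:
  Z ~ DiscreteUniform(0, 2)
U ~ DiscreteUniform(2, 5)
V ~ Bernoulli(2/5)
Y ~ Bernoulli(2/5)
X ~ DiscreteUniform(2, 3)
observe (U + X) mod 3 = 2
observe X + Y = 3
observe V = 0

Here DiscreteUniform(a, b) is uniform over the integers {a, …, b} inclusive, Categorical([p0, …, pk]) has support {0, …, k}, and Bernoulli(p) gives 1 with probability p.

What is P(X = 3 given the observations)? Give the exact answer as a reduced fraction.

P(X = 3 | obs) = 3/4

Enumerate traces; 27 have nonzero weight after conditioning:
  (W=0, Z=0, U=2, V=0, Y=0, X=3) weight 1/300
  (W=0, Z=0, U=3, V=0, Y=1, X=2) weight 1/450
  (W=0, Z=0, U=5, V=0, Y=0, X=3) weight 1/300
  (W=0, Z=1, U=2, V=0, Y=0, X=3) weight 1/300
  (W=0, Z=1, U=3, V=0, Y=1, X=2) weight 1/450
  (W=0, Z=1, U=5, V=0, Y=0, X=3) weight 1/300
  (W=0, Z=2, U=2, V=0, Y=0, X=3) weight 1/300
  (W=0, Z=2, U=3, V=0, Y=1, X=2) weight 1/450
  … 19 more
Group by X:
  weight(X=2) = 3/100
  weight(X=3) = 9/100
Total weight = 3/100 + 9/100 = 3/25
P(X=2 | obs) = 3/100 / 3/25 = 1/4
P(X=3 | obs) = 9/100 / 3/25 = 3/4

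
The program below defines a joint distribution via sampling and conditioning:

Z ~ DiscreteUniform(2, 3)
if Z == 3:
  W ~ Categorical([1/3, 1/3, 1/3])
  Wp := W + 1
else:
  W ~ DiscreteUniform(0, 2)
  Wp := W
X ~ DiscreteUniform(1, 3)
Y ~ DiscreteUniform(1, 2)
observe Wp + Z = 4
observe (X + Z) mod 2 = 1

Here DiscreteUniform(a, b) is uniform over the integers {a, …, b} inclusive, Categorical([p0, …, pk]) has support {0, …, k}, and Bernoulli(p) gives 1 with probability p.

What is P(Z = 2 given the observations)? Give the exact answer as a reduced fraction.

P(Z = 2 | obs) = 2/3

Enumerate traces; 6 have nonzero weight after conditioning:
  (Z=2, W=2, X=1, Y=1) weight 1/36
  (Z=2, W=2, X=1, Y=2) weight 1/36
  (Z=2, W=2, X=3, Y=1) weight 1/36
  (Z=2, W=2, X=3, Y=2) weight 1/36
  (Z=3, W=0, X=2, Y=1) weight 1/36
  (Z=3, W=0, X=2, Y=2) weight 1/36
Group by Z:
  weight(Z=2) = 1/9
  weight(Z=3) = 1/18
Total weight = 1/9 + 1/18 = 1/6
P(Z=2 | obs) = 1/9 / 1/6 = 2/3
P(Z=3 | obs) = 1/18 / 1/6 = 1/3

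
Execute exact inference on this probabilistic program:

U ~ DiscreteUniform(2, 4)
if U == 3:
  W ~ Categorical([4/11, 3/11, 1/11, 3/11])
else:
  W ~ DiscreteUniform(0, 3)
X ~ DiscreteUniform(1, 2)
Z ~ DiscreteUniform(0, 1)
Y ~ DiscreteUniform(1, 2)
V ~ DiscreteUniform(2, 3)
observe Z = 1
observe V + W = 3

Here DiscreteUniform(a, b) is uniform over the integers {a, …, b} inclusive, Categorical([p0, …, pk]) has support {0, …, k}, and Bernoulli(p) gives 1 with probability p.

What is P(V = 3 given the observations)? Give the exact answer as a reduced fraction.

P(V = 3 | obs) = 19/36

Enumerate traces; 24 have nonzero weight after conditioning:
  (U=2, W=0, X=1, Z=1, Y=1, V=3) weight 1/192
  (U=2, W=0, X=1, Z=1, Y=2, V=3) weight 1/192
  (U=2, W=0, X=2, Z=1, Y=1, V=3) weight 1/192
  (U=2, W=0, X=2, Z=1, Y=2, V=3) weight 1/192
  (U=2, W=1, X=1, Z=1, Y=1, V=2) weight 1/192
  (U=2, W=1, X=1, Z=1, Y=2, V=2) weight 1/192
  (U=2, W=1, X=2, Z=1, Y=1, V=2) weight 1/192
  (U=2, W=1, X=2, Z=1, Y=2, V=2) weight 1/192
  … 16 more
Group by V:
  weight(V=2) = 17/264
  weight(V=3) = 19/264
Total weight = 17/264 + 19/264 = 3/22
P(V=2 | obs) = 17/264 / 3/22 = 17/36
P(V=3 | obs) = 19/264 / 3/22 = 19/36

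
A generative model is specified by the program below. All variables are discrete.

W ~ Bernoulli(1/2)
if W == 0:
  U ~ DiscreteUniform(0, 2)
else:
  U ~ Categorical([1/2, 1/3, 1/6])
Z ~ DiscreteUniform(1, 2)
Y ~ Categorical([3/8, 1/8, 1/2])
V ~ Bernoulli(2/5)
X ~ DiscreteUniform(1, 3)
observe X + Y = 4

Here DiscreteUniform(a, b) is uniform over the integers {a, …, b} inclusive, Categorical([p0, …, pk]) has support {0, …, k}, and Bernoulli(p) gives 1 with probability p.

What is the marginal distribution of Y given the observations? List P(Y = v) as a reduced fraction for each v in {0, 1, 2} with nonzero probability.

Enumerate traces; 48 have nonzero weight after conditioning:
  (W=0, U=0, Z=1, Y=1, V=0, X=3) weight 1/480
  (W=0, U=0, Z=1, Y=1, V=1, X=3) weight 1/720
  (W=0, U=0, Z=1, Y=2, V=0, X=2) weight 1/120
  (W=0, U=0, Z=1, Y=2, V=1, X=2) weight 1/180
  (W=0, U=0, Z=2, Y=1, V=0, X=3) weight 1/480
  (W=0, U=0, Z=2, Y=1, V=1, X=3) weight 1/720
  (W=0, U=0, Z=2, Y=2, V=0, X=2) weight 1/120
  (W=0, U=0, Z=2, Y=2, V=1, X=2) weight 1/180
  … 40 more
Group by Y:
  weight(Y=1) = 1/24
  weight(Y=2) = 1/6
Total weight = 1/24 + 1/6 = 5/24
P(Y=1 | obs) = 1/24 / 5/24 = 1/5
P(Y=2 | obs) = 1/6 / 5/24 = 4/5

P(Y=1) = 1/5, P(Y=2) = 4/5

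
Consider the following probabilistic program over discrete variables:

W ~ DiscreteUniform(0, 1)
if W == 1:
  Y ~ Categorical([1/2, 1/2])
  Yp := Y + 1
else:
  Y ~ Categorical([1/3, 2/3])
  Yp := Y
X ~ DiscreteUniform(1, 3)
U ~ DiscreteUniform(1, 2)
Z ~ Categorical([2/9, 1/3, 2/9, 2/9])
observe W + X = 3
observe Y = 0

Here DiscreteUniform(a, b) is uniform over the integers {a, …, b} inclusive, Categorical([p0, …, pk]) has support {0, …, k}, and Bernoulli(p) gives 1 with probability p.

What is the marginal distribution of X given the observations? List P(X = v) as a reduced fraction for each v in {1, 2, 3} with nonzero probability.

Enumerate traces; 16 have nonzero weight after conditioning:
  (W=0, Y=0, X=3, U=1, Z=0) weight 1/162
  (W=0, Y=0, X=3, U=1, Z=1) weight 1/108
  (W=0, Y=0, X=3, U=1, Z=2) weight 1/162
  (W=0, Y=0, X=3, U=1, Z=3) weight 1/162
  (W=0, Y=0, X=3, U=2, Z=0) weight 1/162
  (W=0, Y=0, X=3, U=2, Z=1) weight 1/108
  (W=0, Y=0, X=3, U=2, Z=2) weight 1/162
  (W=0, Y=0, X=3, U=2, Z=3) weight 1/162
  (W=1, Y=0, X=2, U=1, Z=0) weight 1/108
  … 7 more
Group by X:
  weight(X=2) = 1/12
  weight(X=3) = 1/18
Total weight = 1/12 + 1/18 = 5/36
P(X=2 | obs) = 1/12 / 5/36 = 3/5
P(X=3 | obs) = 1/18 / 5/36 = 2/5

P(X=2) = 3/5, P(X=3) = 2/5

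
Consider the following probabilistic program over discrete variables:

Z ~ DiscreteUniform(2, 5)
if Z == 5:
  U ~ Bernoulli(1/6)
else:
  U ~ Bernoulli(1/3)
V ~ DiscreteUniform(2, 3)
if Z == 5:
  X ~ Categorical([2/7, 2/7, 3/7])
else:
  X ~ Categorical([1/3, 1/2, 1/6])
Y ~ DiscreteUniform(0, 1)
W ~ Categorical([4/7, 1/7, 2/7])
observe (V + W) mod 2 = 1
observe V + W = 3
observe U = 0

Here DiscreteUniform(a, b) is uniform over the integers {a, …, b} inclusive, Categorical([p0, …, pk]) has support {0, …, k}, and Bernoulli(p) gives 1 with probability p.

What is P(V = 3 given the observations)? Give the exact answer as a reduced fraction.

Enumerate traces; 48 have nonzero weight after conditioning:
  (Z=2, U=0, V=2, X=0, Y=0, W=1) weight 1/504
  (Z=2, U=0, V=2, X=0, Y=1, W=1) weight 1/504
  (Z=2, U=0, V=2, X=1, Y=0, W=1) weight 1/336
  (Z=2, U=0, V=2, X=1, Y=1, W=1) weight 1/336
  (Z=2, U=0, V=2, X=2, Y=0, W=1) weight 1/1008
  (Z=2, U=0, V=2, X=2, Y=1, W=1) weight 1/1008
  (Z=2, U=0, V=3, X=0, Y=0, W=0) weight 1/126
  (Z=2, U=0, V=3, X=0, Y=1, W=0) weight 1/126
  … 40 more
Group by V:
  weight(V=2) = 17/336
  weight(V=3) = 17/84
Total weight = 17/336 + 17/84 = 85/336
P(V=2 | obs) = 17/336 / 85/336 = 1/5
P(V=3 | obs) = 17/84 / 85/336 = 4/5

P(V = 3 | obs) = 4/5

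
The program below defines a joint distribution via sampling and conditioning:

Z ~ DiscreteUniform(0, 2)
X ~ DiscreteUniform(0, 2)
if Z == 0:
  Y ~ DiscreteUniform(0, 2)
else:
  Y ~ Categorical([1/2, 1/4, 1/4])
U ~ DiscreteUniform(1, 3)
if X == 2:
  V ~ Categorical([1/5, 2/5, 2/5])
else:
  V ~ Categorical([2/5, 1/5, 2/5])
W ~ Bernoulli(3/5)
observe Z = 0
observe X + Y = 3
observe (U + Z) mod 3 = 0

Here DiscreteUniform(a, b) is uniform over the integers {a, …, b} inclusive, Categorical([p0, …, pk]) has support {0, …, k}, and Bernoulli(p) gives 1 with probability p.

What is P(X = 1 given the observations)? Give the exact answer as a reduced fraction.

Enumerate traces; 12 have nonzero weight after conditioning:
  (Z=0, X=1, Y=2, U=3, V=0, W=0) weight 4/2025
  (Z=0, X=1, Y=2, U=3, V=0, W=1) weight 2/675
  (Z=0, X=1, Y=2, U=3, V=1, W=0) weight 2/2025
  (Z=0, X=1, Y=2, U=3, V=1, W=1) weight 1/675
  (Z=0, X=1, Y=2, U=3, V=2, W=0) weight 4/2025
  (Z=0, X=1, Y=2, U=3, V=2, W=1) weight 2/675
  (Z=0, X=2, Y=1, U=3, V=0, W=0) weight 2/2025
  (Z=0, X=2, Y=1, U=3, V=0, W=1) weight 1/675
  … 4 more
Group by X:
  weight(X=1) = 1/81
  weight(X=2) = 1/81
Total weight = 1/81 + 1/81 = 2/81
P(X=1 | obs) = 1/81 / 2/81 = 1/2
P(X=2 | obs) = 1/81 / 2/81 = 1/2

P(X = 1 | obs) = 1/2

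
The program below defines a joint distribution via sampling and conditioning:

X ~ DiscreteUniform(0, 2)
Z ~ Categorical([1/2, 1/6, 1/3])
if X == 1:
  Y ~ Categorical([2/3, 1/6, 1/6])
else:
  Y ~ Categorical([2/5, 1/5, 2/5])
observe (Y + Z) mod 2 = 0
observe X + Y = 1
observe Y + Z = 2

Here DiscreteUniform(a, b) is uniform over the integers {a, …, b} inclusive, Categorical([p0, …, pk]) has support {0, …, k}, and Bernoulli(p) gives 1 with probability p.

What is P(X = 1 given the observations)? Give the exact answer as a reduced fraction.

P(X = 1 | obs) = 20/23

Enumerate traces; 2 have nonzero weight after conditioning:
  (X=0, Z=1, Y=1) weight 1/90
  (X=1, Z=2, Y=0) weight 2/27
Group by X:
  weight(X=0) = 1/90
  weight(X=1) = 2/27
Total weight = 1/90 + 2/27 = 23/270
P(X=0 | obs) = 1/90 / 23/270 = 3/23
P(X=1 | obs) = 2/27 / 23/270 = 20/23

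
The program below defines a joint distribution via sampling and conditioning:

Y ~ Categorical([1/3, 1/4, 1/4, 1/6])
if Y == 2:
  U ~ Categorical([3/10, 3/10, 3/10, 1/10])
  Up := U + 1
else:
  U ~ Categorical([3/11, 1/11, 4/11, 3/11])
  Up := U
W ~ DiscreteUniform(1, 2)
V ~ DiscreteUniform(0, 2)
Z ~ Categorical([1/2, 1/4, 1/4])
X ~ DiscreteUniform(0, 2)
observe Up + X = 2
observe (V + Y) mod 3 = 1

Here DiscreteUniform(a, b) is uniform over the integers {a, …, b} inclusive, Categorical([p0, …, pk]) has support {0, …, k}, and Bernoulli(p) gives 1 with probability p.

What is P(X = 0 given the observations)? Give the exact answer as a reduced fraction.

Enumerate traces; 66 have nonzero weight after conditioning:
  (Y=0, U=0, W=1, V=1, Z=0, X=2) weight 1/396
  (Y=0, U=0, W=1, V=1, Z=1, X=2) weight 1/792
  (Y=0, U=0, W=1, V=1, Z=2, X=2) weight 1/792
  (Y=0, U=0, W=2, V=1, Z=0, X=2) weight 1/396
  (Y=0, U=0, W=2, V=1, Z=1, X=2) weight 1/792
  (Y=0, U=0, W=2, V=1, Z=2, X=2) weight 1/792
  (Y=0, U=1, W=1, V=1, Z=0, X=1) weight 1/1188
  (Y=0, U=1, W=1, V=1, Z=1, X=1) weight 1/2376
  (Y=0, U=2, W=1, V=1, Z=0, X=0) weight 1/297
  … 57 more
Group by X:
  weight(X=0) = 17/440
  weight(X=1) = 7/440
  weight(X=2) = 1/44
Total weight = 17/440 + 7/440 + 1/44 = 17/220
P(X=0 | obs) = 17/440 / 17/220 = 1/2
P(X=1 | obs) = 7/440 / 17/220 = 7/34
P(X=2 | obs) = 1/44 / 17/220 = 5/17

P(X = 0 | obs) = 1/2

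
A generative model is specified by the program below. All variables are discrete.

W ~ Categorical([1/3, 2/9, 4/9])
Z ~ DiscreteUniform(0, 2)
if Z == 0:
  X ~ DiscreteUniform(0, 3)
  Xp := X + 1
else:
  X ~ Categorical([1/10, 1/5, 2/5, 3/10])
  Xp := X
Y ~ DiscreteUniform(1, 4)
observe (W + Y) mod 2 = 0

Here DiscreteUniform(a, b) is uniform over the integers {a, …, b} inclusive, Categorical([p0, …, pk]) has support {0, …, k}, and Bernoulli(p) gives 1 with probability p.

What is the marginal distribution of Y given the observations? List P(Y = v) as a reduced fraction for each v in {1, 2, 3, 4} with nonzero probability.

Enumerate traces; 72 have nonzero weight after conditioning:
  (W=0, Z=0, X=0, Y=2) weight 1/144
  (W=0, Z=0, X=0, Y=4) weight 1/144
  (W=0, Z=0, X=1, Y=2) weight 1/144
  (W=0, Z=0, X=1, Y=4) weight 1/144
  (W=0, Z=0, X=2, Y=2) weight 1/144
  (W=0, Z=0, X=2, Y=4) weight 1/144
  (W=0, Z=0, X=3, Y=2) weight 1/144
  (W=0, Z=0, X=3, Y=4) weight 1/144
  (W=1, Z=0, X=0, Y=1) weight 1/216
  (W=1, Z=0, X=0, Y=3) weight 1/216
  … 62 more
Group by Y:
  weight(Y=1) = 1/18
  weight(Y=2) = 7/36
  weight(Y=3) = 1/18
  weight(Y=4) = 7/36
Total weight = 1/18 + 7/36 + 1/18 + 7/36 = 1/2
P(Y=1 | obs) = 1/18 / 1/2 = 1/9
P(Y=2 | obs) = 7/36 / 1/2 = 7/18
P(Y=3 | obs) = 1/18 / 1/2 = 1/9
P(Y=4 | obs) = 7/36 / 1/2 = 7/18

P(Y=1) = 1/9, P(Y=2) = 7/18, P(Y=3) = 1/9, P(Y=4) = 7/18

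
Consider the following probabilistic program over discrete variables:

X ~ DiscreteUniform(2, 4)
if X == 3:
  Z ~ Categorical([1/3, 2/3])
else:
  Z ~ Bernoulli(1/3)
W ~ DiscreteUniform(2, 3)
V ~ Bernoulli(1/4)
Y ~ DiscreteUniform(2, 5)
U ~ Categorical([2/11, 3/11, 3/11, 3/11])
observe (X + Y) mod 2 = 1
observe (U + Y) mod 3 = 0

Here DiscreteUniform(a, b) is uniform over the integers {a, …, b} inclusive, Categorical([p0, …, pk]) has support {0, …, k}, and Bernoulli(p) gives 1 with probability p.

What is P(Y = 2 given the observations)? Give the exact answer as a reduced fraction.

Enumerate traces; 64 have nonzero weight after conditioning:
  (X=2, Z=0, W=2, V=0, Y=3, U=0) weight 1/264
  (X=2, Z=0, W=2, V=0, Y=3, U=3) weight 1/176
  (X=2, Z=0, W=2, V=0, Y=5, U=1) weight 1/176
  (X=2, Z=0, W=2, V=1, Y=3, U=0) weight 1/792
  (X=2, Z=0, W=2, V=1, Y=3, U=3) weight 1/528
  (X=2, Z=0, W=2, V=1, Y=5, U=1) weight 1/528
  (X=2, Z=0, W=3, V=0, Y=3, U=0) weight 1/264
  (X=2, Z=0, W=3, V=0, Y=3, U=3) weight 1/176
  (X=3, Z=0, W=2, V=0, Y=2, U=1) weight 1/352
  (X=3, Z=0, W=2, V=0, Y=4, U=2) weight 1/352
  … 54 more
Group by Y:
  weight(Y=2) = 1/44
  weight(Y=3) = 5/66
  weight(Y=4) = 1/44
  weight(Y=5) = 1/22
Total weight = 1/44 + 5/66 + 1/44 + 1/22 = 1/6
P(Y=2 | obs) = 1/44 / 1/6 = 3/22
P(Y=3 | obs) = 5/66 / 1/6 = 5/11
P(Y=4 | obs) = 1/44 / 1/6 = 3/22
P(Y=5 | obs) = 1/22 / 1/6 = 3/11

P(Y = 2 | obs) = 3/22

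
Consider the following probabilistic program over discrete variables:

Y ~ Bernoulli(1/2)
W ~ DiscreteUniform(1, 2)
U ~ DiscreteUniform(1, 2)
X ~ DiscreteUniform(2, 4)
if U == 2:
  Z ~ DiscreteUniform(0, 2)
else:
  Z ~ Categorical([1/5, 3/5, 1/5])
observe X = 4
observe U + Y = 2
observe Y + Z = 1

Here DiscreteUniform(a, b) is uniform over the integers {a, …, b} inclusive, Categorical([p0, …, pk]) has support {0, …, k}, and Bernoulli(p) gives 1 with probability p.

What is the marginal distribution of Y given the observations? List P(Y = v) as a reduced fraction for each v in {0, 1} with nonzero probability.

Enumerate traces; 4 have nonzero weight after conditioning:
  (Y=0, W=1, U=2, X=4, Z=1) weight 1/72
  (Y=0, W=2, U=2, X=4, Z=1) weight 1/72
  (Y=1, W=1, U=1, X=4, Z=0) weight 1/120
  (Y=1, W=2, U=1, X=4, Z=0) weight 1/120
Group by Y:
  weight(Y=0) = 1/36
  weight(Y=1) = 1/60
Total weight = 1/36 + 1/60 = 2/45
P(Y=0 | obs) = 1/36 / 2/45 = 5/8
P(Y=1 | obs) = 1/60 / 2/45 = 3/8

P(Y=0) = 5/8, P(Y=1) = 3/8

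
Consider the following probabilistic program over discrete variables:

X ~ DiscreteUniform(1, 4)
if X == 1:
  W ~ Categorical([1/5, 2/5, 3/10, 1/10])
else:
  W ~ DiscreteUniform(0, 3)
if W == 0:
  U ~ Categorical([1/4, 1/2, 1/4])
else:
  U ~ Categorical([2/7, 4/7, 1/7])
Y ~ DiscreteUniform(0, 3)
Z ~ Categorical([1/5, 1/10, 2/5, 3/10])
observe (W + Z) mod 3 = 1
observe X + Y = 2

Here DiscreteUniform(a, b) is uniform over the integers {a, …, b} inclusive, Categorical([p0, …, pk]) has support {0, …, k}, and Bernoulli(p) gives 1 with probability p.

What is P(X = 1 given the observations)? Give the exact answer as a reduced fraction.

Enumerate traces; 30 have nonzero weight after conditioning:
  (X=1, W=0, U=0, Y=1, Z=1) weight 1/3200
  (X=1, W=0, U=1, Y=1, Z=1) weight 1/1600
  (X=1, W=0, U=2, Y=1, Z=1) weight 1/3200
  (X=1, W=1, U=0, Y=1, Z=0) weight 1/700
  (X=1, W=1, U=0, Y=1, Z=3) weight 3/1400
  (X=1, W=1, U=1, Y=1, Z=0) weight 1/350
  (X=1, W=1, U=1, Y=1, Z=3) weight 3/700
  (X=1, W=1, U=2, Y=1, Z=0) weight 1/1400
  (X=2, W=0, U=0, Y=0, Z=1) weight 1/2560
  … 21 more
Group by X:
  weight(X=1) = 7/320
  weight(X=2) = 11/640
Total weight = 7/320 + 11/640 = 5/128
P(X=1 | obs) = 7/320 / 5/128 = 14/25
P(X=2 | obs) = 11/640 / 5/128 = 11/25

P(X = 1 | obs) = 14/25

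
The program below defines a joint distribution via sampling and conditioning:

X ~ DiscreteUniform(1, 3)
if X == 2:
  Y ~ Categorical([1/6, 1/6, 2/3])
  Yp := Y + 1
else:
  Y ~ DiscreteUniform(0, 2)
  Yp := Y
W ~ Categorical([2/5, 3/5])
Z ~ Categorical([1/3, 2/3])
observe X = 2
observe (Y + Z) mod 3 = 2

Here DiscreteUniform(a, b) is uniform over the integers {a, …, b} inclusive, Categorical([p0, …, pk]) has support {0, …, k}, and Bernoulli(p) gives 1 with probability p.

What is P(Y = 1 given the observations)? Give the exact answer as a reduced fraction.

Enumerate traces; 4 have nonzero weight after conditioning:
  (X=2, Y=1, W=0, Z=1) weight 2/135
  (X=2, Y=1, W=1, Z=1) weight 1/45
  (X=2, Y=2, W=0, Z=0) weight 4/135
  (X=2, Y=2, W=1, Z=0) weight 2/45
Group by Y:
  weight(Y=1) = 1/27
  weight(Y=2) = 2/27
Total weight = 1/27 + 2/27 = 1/9
P(Y=1 | obs) = 1/27 / 1/9 = 1/3
P(Y=2 | obs) = 2/27 / 1/9 = 2/3

P(Y = 1 | obs) = 1/3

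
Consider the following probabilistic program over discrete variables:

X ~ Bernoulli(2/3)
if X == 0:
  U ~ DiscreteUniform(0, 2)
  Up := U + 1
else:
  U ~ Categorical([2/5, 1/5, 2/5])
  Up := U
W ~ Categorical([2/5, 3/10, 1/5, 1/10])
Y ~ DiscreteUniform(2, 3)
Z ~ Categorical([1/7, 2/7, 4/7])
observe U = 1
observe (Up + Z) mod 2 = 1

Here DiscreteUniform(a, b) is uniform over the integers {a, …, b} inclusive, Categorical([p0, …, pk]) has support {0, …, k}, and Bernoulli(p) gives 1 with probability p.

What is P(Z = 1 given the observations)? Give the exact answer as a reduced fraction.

Enumerate traces; 24 have nonzero weight after conditioning:
  (X=0, U=1, W=0, Y=2, Z=1) weight 2/315
  (X=0, U=1, W=0, Y=3, Z=1) weight 2/315
  (X=0, U=1, W=1, Y=2, Z=1) weight 1/210
  (X=0, U=1, W=1, Y=3, Z=1) weight 1/210
  (X=0, U=1, W=2, Y=2, Z=1) weight 1/315
  (X=0, U=1, W=2, Y=3, Z=1) weight 1/315
  (X=0, U=1, W=3, Y=2, Z=1) weight 1/630
  (X=0, U=1, W=3, Y=3, Z=1) weight 1/630
  (X=1, U=1, W=0, Y=2, Z=0) weight 2/525
  (X=1, U=1, W=0, Y=2, Z=2) weight 8/525
  … 14 more
Group by Z:
  weight(Z=0) = 2/105
  weight(Z=1) = 2/63
  weight(Z=2) = 8/105
Total weight = 2/105 + 2/63 + 8/105 = 8/63
P(Z=0 | obs) = 2/105 / 8/63 = 3/20
P(Z=1 | obs) = 2/63 / 8/63 = 1/4
P(Z=2 | obs) = 8/105 / 8/63 = 3/5

P(Z = 1 | obs) = 1/4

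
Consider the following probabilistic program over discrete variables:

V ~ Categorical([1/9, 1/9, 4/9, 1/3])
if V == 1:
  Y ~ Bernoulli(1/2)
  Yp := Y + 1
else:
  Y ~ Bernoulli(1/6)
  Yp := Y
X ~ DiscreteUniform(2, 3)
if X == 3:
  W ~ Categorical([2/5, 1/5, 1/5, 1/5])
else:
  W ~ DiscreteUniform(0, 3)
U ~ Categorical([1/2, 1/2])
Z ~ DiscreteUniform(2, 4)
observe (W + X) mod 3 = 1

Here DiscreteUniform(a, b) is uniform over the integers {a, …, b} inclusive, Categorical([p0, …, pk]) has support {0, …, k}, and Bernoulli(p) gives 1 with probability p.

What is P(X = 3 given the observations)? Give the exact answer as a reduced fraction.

P(X = 3 | obs) = 4/9

Enumerate traces; 96 have nonzero weight after conditioning:
  (V=0, Y=0, X=2, W=2, U=0, Z=2) weight 5/2592
  (V=0, Y=0, X=2, W=2, U=0, Z=3) weight 5/2592
  (V=0, Y=0, X=2, W=2, U=0, Z=4) weight 5/2592
  (V=0, Y=0, X=2, W=2, U=1, Z=2) weight 5/2592
  (V=0, Y=0, X=2, W=2, U=1, Z=3) weight 5/2592
  (V=0, Y=0, X=2, W=2, U=1, Z=4) weight 5/2592
  (V=0, Y=0, X=3, W=1, U=0, Z=2) weight 1/648
  (V=0, Y=0, X=3, W=1, U=0, Z=3) weight 1/648
  … 88 more
Group by X:
  weight(X=2) = 1/8
  weight(X=3) = 1/10
Total weight = 1/8 + 1/10 = 9/40
P(X=2 | obs) = 1/8 / 9/40 = 5/9
P(X=3 | obs) = 1/10 / 9/40 = 4/9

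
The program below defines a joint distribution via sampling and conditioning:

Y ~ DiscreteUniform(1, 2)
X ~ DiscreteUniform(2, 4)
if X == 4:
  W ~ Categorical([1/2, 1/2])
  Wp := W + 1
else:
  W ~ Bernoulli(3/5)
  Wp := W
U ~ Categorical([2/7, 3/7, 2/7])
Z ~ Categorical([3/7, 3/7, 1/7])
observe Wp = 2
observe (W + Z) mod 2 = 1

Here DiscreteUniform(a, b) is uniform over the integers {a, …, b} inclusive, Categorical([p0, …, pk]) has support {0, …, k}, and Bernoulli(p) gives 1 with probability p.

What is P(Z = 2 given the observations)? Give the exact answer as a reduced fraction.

P(Z = 2 | obs) = 1/4

Enumerate traces; 12 have nonzero weight after conditioning:
  (Y=1, X=4, W=1, U=0, Z=0) weight 1/98
  (Y=1, X=4, W=1, U=0, Z=2) weight 1/294
  (Y=1, X=4, W=1, U=1, Z=0) weight 3/196
  (Y=1, X=4, W=1, U=1, Z=2) weight 1/196
  (Y=1, X=4, W=1, U=2, Z=0) weight 1/98
  (Y=1, X=4, W=1, U=2, Z=2) weight 1/294
  (Y=2, X=4, W=1, U=0, Z=0) weight 1/98
  (Y=2, X=4, W=1, U=0, Z=2) weight 1/294
  … 4 more
Group by Z:
  weight(Z=0) = 1/14
  weight(Z=2) = 1/42
Total weight = 1/14 + 1/42 = 2/21
P(Z=0 | obs) = 1/14 / 2/21 = 3/4
P(Z=2 | obs) = 1/42 / 2/21 = 1/4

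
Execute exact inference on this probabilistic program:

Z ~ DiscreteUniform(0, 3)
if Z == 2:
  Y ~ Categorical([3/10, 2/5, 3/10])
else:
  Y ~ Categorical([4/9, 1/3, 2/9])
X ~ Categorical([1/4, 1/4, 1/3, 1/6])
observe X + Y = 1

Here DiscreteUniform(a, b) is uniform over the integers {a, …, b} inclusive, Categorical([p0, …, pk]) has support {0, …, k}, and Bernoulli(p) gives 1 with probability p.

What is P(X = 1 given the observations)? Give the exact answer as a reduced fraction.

Enumerate traces; 8 have nonzero weight after conditioning:
  (Z=0, Y=0, X=1) weight 1/36
  (Z=0, Y=1, X=0) weight 1/48
  (Z=1, Y=0, X=1) weight 1/36
  (Z=1, Y=1, X=0) weight 1/48
  (Z=2, Y=0, X=1) weight 3/160
  (Z=2, Y=1, X=0) weight 1/40
  (Z=3, Y=0, X=1) weight 1/36
  (Z=3, Y=1, X=0) weight 1/48
Group by X:
  weight(X=0) = 7/80
  weight(X=1) = 49/480
Total weight = 7/80 + 49/480 = 91/480
P(X=0 | obs) = 7/80 / 91/480 = 6/13
P(X=1 | obs) = 49/480 / 91/480 = 7/13

P(X = 1 | obs) = 7/13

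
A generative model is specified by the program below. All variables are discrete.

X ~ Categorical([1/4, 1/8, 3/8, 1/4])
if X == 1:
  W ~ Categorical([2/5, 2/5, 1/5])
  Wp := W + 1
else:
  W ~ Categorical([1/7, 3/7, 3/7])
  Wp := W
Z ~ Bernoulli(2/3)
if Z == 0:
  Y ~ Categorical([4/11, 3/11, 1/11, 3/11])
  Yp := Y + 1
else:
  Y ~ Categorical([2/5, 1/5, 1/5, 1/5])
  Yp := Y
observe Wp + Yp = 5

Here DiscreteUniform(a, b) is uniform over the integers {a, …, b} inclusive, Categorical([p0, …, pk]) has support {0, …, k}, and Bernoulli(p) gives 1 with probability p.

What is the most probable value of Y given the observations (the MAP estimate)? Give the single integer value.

argmax_v P(Y = v | obs) = 3

Enumerate traces; 14 have nonzero weight after conditioning:
  (X=0, W=1, Z=0, Y=3) weight 3/308
  (X=0, W=2, Z=0, Y=2) weight 1/308
  (X=0, W=2, Z=1, Y=3) weight 1/70
  (X=1, W=0, Z=0, Y=3) weight 1/220
  (X=1, W=1, Z=0, Y=2) weight 1/660
  (X=1, W=1, Z=1, Y=3) weight 1/150
  (X=1, W=2, Z=0, Y=1) weight 1/440
  (X=1, W=2, Z=1, Y=2) weight 1/300
  … 6 more
Group by Y:
  weight(Y=1) = 1/440
  weight(Y=2) = 107/6600
  weight(Y=3) = 629/6600
Total weight = 1/440 + 107/6600 + 629/6600 = 751/6600
P(Y=1 | obs) = 1/440 / 751/6600 = 15/751
P(Y=2 | obs) = 107/6600 / 751/6600 = 107/751
P(Y=3 | obs) = 629/6600 / 751/6600 = 629/751
argmax = 3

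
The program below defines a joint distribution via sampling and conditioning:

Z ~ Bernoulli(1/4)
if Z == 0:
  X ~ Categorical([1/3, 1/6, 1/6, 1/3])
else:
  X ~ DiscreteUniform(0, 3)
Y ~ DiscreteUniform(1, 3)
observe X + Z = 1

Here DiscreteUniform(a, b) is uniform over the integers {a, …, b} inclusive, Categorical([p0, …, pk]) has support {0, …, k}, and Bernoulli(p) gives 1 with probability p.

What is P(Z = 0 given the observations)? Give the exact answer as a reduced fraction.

Enumerate traces; 6 have nonzero weight after conditioning:
  (Z=0, X=1, Y=1) weight 1/24
  (Z=0, X=1, Y=2) weight 1/24
  (Z=0, X=1, Y=3) weight 1/24
  (Z=1, X=0, Y=1) weight 1/48
  (Z=1, X=0, Y=2) weight 1/48
  (Z=1, X=0, Y=3) weight 1/48
Group by Z:
  weight(Z=0) = 1/8
  weight(Z=1) = 1/16
Total weight = 1/8 + 1/16 = 3/16
P(Z=0 | obs) = 1/8 / 3/16 = 2/3
P(Z=1 | obs) = 1/16 / 3/16 = 1/3

P(Z = 0 | obs) = 2/3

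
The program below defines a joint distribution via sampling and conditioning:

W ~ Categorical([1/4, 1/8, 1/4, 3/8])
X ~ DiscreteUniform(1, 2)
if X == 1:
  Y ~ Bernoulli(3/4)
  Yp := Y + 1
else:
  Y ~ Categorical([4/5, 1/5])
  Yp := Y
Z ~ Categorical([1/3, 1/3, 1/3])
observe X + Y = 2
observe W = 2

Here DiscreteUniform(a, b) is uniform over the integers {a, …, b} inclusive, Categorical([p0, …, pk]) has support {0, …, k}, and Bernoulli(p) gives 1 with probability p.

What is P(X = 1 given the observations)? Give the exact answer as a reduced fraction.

Enumerate traces; 6 have nonzero weight after conditioning:
  (W=2, X=1, Y=1, Z=0) weight 1/32
  (W=2, X=1, Y=1, Z=1) weight 1/32
  (W=2, X=1, Y=1, Z=2) weight 1/32
  (W=2, X=2, Y=0, Z=0) weight 1/30
  (W=2, X=2, Y=0, Z=1) weight 1/30
  (W=2, X=2, Y=0, Z=2) weight 1/30
Group by X:
  weight(X=1) = 3/32
  weight(X=2) = 1/10
Total weight = 3/32 + 1/10 = 31/160
P(X=1 | obs) = 3/32 / 31/160 = 15/31
P(X=2 | obs) = 1/10 / 31/160 = 16/31

P(X = 1 | obs) = 15/31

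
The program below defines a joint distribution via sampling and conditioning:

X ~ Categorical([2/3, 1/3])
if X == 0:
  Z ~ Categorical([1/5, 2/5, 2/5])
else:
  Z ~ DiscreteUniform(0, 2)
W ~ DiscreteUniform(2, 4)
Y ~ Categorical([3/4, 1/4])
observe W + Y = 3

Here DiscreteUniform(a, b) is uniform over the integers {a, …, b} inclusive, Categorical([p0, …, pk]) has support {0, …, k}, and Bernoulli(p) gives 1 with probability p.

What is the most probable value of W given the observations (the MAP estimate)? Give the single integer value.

Enumerate traces; 12 have nonzero weight after conditioning:
  (X=0, Z=0, W=2, Y=1) weight 1/90
  (X=0, Z=0, W=3, Y=0) weight 1/30
  (X=0, Z=1, W=2, Y=1) weight 1/45
  (X=0, Z=1, W=3, Y=0) weight 1/15
  (X=0, Z=2, W=2, Y=1) weight 1/45
  (X=0, Z=2, W=3, Y=0) weight 1/15
  (X=1, Z=0, W=2, Y=1) weight 1/108
  (X=1, Z=0, W=3, Y=0) weight 1/36
  … 4 more
Group by W:
  weight(W=2) = 1/12
  weight(W=3) = 1/4
Total weight = 1/12 + 1/4 = 1/3
P(W=2 | obs) = 1/12 / 1/3 = 1/4
P(W=3 | obs) = 1/4 / 1/3 = 3/4
argmax = 3

argmax_v P(W = v | obs) = 3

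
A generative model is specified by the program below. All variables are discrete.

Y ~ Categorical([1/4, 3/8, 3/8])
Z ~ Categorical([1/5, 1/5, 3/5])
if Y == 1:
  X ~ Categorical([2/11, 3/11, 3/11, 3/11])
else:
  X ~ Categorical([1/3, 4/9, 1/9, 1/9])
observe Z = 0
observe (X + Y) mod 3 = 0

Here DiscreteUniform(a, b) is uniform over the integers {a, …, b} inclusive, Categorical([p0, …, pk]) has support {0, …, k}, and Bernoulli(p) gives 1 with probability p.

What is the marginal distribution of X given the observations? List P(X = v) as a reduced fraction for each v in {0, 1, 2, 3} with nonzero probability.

P(X=0) = 66/301, P(X=1) = 132/301, P(X=2) = 81/301, P(X=3) = 22/301

Enumerate traces; 4 have nonzero weight after conditioning:
  (Y=0, Z=0, X=0) weight 1/60
  (Y=0, Z=0, X=3) weight 1/180
  (Y=1, Z=0, X=2) weight 9/440
  (Y=2, Z=0, X=1) weight 1/30
Group by X:
  weight(X=0) = 1/60
  weight(X=1) = 1/30
  weight(X=2) = 9/440
  weight(X=3) = 1/180
Total weight = 1/60 + 1/30 + 9/440 + 1/180 = 301/3960
P(X=0 | obs) = 1/60 / 301/3960 = 66/301
P(X=1 | obs) = 1/30 / 301/3960 = 132/301
P(X=2 | obs) = 9/440 / 301/3960 = 81/301
P(X=3 | obs) = 1/180 / 301/3960 = 22/301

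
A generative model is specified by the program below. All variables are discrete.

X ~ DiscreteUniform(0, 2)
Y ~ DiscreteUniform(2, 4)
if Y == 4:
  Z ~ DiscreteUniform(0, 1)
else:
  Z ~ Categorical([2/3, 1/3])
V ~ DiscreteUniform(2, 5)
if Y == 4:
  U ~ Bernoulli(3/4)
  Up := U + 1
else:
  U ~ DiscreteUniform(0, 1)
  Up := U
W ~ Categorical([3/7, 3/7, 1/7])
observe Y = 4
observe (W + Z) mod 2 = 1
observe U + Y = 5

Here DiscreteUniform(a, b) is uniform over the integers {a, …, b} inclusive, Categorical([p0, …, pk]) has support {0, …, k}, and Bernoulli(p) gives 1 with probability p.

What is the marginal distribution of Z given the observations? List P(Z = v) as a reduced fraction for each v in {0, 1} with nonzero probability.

P(Z=0) = 3/7, P(Z=1) = 4/7

Enumerate traces; 36 have nonzero weight after conditioning:
  (X=0, Y=4, Z=0, V=2, U=1, W=1) weight 1/224
  (X=0, Y=4, Z=0, V=3, U=1, W=1) weight 1/224
  (X=0, Y=4, Z=0, V=4, U=1, W=1) weight 1/224
  (X=0, Y=4, Z=0, V=5, U=1, W=1) weight 1/224
  (X=0, Y=4, Z=1, V=2, U=1, W=0) weight 1/224
  (X=0, Y=4, Z=1, V=2, U=1, W=2) weight 1/672
  (X=0, Y=4, Z=1, V=3, U=1, W=0) weight 1/224
  (X=0, Y=4, Z=1, V=3, U=1, W=2) weight 1/672
  … 28 more
Group by Z:
  weight(Z=0) = 3/56
  weight(Z=1) = 1/14
Total weight = 3/56 + 1/14 = 1/8
P(Z=0 | obs) = 3/56 / 1/8 = 3/7
P(Z=1 | obs) = 1/14 / 1/8 = 4/7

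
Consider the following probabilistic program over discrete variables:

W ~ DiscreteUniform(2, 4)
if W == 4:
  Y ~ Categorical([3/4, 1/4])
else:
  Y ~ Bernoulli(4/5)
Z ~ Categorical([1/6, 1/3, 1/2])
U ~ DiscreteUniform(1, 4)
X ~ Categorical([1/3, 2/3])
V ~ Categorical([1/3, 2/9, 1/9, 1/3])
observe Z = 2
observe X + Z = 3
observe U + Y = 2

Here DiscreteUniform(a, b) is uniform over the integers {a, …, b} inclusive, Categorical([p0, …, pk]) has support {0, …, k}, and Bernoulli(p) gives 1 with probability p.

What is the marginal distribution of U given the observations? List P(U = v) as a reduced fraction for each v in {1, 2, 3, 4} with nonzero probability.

Enumerate traces; 24 have nonzero weight after conditioning:
  (W=2, Y=0, Z=2, U=2, X=1, V=0) weight 1/540
  (W=2, Y=0, Z=2, U=2, X=1, V=1) weight 1/810
  (W=2, Y=0, Z=2, U=2, X=1, V=2) weight 1/1620
  (W=2, Y=0, Z=2, U=2, X=1, V=3) weight 1/540
  (W=2, Y=1, Z=2, U=1, X=1, V=0) weight 1/135
  (W=2, Y=1, Z=2, U=1, X=1, V=1) weight 2/405
  (W=2, Y=1, Z=2, U=1, X=1, V=2) weight 1/405
  (W=2, Y=1, Z=2, U=1, X=1, V=3) weight 1/135
  … 16 more
Group by U:
  weight(U=1) = 37/720
  weight(U=2) = 23/720
Total weight = 37/720 + 23/720 = 1/12
P(U=1 | obs) = 37/720 / 1/12 = 37/60
P(U=2 | obs) = 23/720 / 1/12 = 23/60

P(U=1) = 37/60, P(U=2) = 23/60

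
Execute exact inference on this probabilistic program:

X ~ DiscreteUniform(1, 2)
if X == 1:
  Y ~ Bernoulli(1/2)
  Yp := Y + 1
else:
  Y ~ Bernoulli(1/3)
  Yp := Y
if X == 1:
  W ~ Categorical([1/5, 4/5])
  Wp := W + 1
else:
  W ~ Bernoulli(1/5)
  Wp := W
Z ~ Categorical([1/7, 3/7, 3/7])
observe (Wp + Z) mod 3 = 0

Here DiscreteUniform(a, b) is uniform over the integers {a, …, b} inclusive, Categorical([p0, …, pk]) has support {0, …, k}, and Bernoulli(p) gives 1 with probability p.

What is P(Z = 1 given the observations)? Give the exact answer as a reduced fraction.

Enumerate traces; 8 have nonzero weight after conditioning:
  (X=1, Y=0, W=0, Z=2) weight 3/140
  (X=1, Y=0, W=1, Z=1) weight 3/35
  (X=1, Y=1, W=0, Z=2) weight 3/140
  (X=1, Y=1, W=1, Z=1) weight 3/35
  (X=2, Y=0, W=0, Z=0) weight 4/105
  (X=2, Y=0, W=1, Z=2) weight 1/35
  (X=2, Y=1, W=0, Z=0) weight 2/105
  (X=2, Y=1, W=1, Z=2) weight 1/70
Group by Z:
  weight(Z=0) = 2/35
  weight(Z=1) = 6/35
  weight(Z=2) = 3/35
Total weight = 2/35 + 6/35 + 3/35 = 11/35
P(Z=0 | obs) = 2/35 / 11/35 = 2/11
P(Z=1 | obs) = 6/35 / 11/35 = 6/11
P(Z=2 | obs) = 3/35 / 11/35 = 3/11

P(Z = 1 | obs) = 6/11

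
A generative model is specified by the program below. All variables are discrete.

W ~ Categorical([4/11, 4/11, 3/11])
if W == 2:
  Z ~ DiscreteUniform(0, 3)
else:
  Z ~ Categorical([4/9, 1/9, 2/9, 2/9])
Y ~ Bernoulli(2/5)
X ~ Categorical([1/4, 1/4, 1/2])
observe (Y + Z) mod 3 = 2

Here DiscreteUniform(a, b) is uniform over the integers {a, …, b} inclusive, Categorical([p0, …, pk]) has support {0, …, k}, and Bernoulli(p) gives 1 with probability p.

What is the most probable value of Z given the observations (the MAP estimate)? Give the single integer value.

Enumerate traces; 18 have nonzero weight after conditioning:
  (W=0, Z=1, Y=1, X=0) weight 2/495
  (W=0, Z=1, Y=1, X=1) weight 2/495
  (W=0, Z=1, Y=1, X=2) weight 4/495
  (W=0, Z=2, Y=0, X=0) weight 2/165
  (W=0, Z=2, Y=0, X=1) weight 2/165
  (W=0, Z=2, Y=0, X=2) weight 4/165
  (W=1, Z=1, Y=1, X=0) weight 2/495
  (W=1, Z=1, Y=1, X=1) weight 2/495
  … 10 more
Group by Z:
  weight(Z=1) = 59/990
  weight(Z=2) = 91/660
Total weight = 59/990 + 91/660 = 391/1980
P(Z=1 | obs) = 59/990 / 391/1980 = 118/391
P(Z=2 | obs) = 91/660 / 391/1980 = 273/391
argmax = 2

argmax_v P(Z = v | obs) = 2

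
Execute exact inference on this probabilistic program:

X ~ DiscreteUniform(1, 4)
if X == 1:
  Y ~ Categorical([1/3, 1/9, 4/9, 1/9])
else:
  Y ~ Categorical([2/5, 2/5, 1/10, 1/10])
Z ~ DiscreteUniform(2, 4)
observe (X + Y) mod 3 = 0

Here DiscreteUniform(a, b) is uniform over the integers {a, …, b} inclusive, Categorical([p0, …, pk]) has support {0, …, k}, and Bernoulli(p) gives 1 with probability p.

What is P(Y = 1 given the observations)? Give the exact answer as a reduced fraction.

Enumerate traces; 15 have nonzero weight after conditioning:
  (X=1, Y=2, Z=2) weight 1/27
  (X=1, Y=2, Z=3) weight 1/27
  (X=1, Y=2, Z=4) weight 1/27
  (X=2, Y=1, Z=2) weight 1/30
  (X=2, Y=1, Z=3) weight 1/30
  (X=2, Y=1, Z=4) weight 1/30
  (X=3, Y=0, Z=2) weight 1/30
  (X=3, Y=0, Z=3) weight 1/30
  (X=3, Y=3, Z=2) weight 1/120
  … 6 more
Group by Y:
  weight(Y=0) = 1/10
  weight(Y=1) = 1/10
  weight(Y=2) = 49/360
  weight(Y=3) = 1/40
Total weight = 1/10 + 1/10 + 49/360 + 1/40 = 13/36
P(Y=0 | obs) = 1/10 / 13/36 = 18/65
P(Y=1 | obs) = 1/10 / 13/36 = 18/65
P(Y=2 | obs) = 49/360 / 13/36 = 49/130
P(Y=3 | obs) = 1/40 / 13/36 = 9/130

P(Y = 1 | obs) = 18/65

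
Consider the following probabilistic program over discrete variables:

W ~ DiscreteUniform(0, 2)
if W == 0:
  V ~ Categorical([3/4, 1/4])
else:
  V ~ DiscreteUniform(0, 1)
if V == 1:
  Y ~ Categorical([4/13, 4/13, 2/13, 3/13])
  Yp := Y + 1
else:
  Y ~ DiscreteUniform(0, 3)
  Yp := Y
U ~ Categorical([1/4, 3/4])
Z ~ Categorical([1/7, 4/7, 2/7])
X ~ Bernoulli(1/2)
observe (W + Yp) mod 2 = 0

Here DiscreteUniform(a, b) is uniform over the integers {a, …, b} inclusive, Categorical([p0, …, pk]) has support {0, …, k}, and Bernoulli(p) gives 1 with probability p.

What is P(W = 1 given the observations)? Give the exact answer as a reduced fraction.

P(W = 1 | obs) = 50/157

Enumerate traces; 144 have nonzero weight after conditioning:
  (W=0, V=0, Y=0, U=0, Z=0, X=0) weight 1/896
  (W=0, V=0, Y=0, U=0, Z=0, X=1) weight 1/896
  (W=0, V=0, Y=0, U=0, Z=1, X=0) weight 1/224
  (W=0, V=0, Y=0, U=0, Z=1, X=1) weight 1/224
  (W=0, V=0, Y=0, U=0, Z=2, X=0) weight 1/448
  (W=0, V=0, Y=0, U=0, Z=2, X=1) weight 1/448
  (W=0, V=0, Y=0, U=1, Z=0, X=0) weight 3/896
  (W=0, V=0, Y=0, U=1, Z=0, X=1) weight 3/896
  (W=1, V=0, Y=1, U=0, Z=0, X=0) weight 1/1344
  (W=2, V=0, Y=0, U=0, Z=0, X=0) weight 1/1344
  … 134 more
Group by W:
  weight(W=0) = 53/312
  weight(W=1) = 25/156
  weight(W=2) = 9/52
Total weight = 53/312 + 25/156 + 9/52 = 157/312
P(W=0 | obs) = 53/312 / 157/312 = 53/157
P(W=1 | obs) = 25/156 / 157/312 = 50/157
P(W=2 | obs) = 9/52 / 157/312 = 54/157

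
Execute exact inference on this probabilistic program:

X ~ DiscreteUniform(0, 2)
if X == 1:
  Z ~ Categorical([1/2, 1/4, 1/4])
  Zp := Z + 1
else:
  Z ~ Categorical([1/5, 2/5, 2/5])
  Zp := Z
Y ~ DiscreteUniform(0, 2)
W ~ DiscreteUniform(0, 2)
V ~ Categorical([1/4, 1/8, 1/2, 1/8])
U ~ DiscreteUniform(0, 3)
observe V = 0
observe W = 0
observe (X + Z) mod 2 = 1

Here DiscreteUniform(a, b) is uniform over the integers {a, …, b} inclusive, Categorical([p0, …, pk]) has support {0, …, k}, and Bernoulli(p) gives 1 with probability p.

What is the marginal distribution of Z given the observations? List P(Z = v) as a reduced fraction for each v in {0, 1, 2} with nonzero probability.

Enumerate traces; 48 have nonzero weight after conditioning:
  (X=0, Z=1, Y=0, W=0, V=0, U=0) weight 1/1080
  (X=0, Z=1, Y=0, W=0, V=0, U=1) weight 1/1080
  (X=0, Z=1, Y=0, W=0, V=0, U=2) weight 1/1080
  (X=0, Z=1, Y=0, W=0, V=0, U=3) weight 1/1080
  (X=0, Z=1, Y=1, W=0, V=0, U=0) weight 1/1080
  (X=0, Z=1, Y=1, W=0, V=0, U=1) weight 1/1080
  (X=0, Z=1, Y=1, W=0, V=0, U=2) weight 1/1080
  (X=0, Z=1, Y=1, W=0, V=0, U=3) weight 1/1080
  (X=1, Z=0, Y=0, W=0, V=0, U=0) weight 1/864
  (X=1, Z=2, Y=0, W=0, V=0, U=0) weight 1/1728
  … 38 more
Group by Z:
  weight(Z=0) = 1/72
  weight(Z=1) = 1/45
  weight(Z=2) = 1/144
Total weight = 1/72 + 1/45 + 1/144 = 31/720
P(Z=0 | obs) = 1/72 / 31/720 = 10/31
P(Z=1 | obs) = 1/45 / 31/720 = 16/31
P(Z=2 | obs) = 1/144 / 31/720 = 5/31

P(Z=0) = 10/31, P(Z=1) = 16/31, P(Z=2) = 5/31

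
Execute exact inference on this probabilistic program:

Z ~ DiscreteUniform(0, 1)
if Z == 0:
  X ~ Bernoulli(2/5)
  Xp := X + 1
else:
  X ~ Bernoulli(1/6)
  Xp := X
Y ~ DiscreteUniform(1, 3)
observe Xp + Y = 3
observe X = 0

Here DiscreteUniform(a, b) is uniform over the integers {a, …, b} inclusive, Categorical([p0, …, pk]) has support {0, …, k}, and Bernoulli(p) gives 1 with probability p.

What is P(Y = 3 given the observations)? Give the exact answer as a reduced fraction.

Enumerate traces; 2 have nonzero weight after conditioning:
  (Z=0, X=0, Y=2) weight 1/10
  (Z=1, X=0, Y=3) weight 5/36
Group by Y:
  weight(Y=2) = 1/10
  weight(Y=3) = 5/36
Total weight = 1/10 + 5/36 = 43/180
P(Y=2 | obs) = 1/10 / 43/180 = 18/43
P(Y=3 | obs) = 5/36 / 43/180 = 25/43

P(Y = 3 | obs) = 25/43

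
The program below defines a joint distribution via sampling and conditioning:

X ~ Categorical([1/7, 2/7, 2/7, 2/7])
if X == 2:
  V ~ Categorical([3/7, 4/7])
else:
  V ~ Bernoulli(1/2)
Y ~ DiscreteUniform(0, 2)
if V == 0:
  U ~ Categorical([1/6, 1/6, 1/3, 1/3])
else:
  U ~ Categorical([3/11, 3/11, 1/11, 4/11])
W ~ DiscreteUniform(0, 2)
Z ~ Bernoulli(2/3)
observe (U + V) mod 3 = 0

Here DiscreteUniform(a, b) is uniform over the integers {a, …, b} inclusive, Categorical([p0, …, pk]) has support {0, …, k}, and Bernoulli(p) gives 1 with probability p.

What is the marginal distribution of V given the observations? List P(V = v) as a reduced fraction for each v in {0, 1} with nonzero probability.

Enumerate traces; 216 have nonzero weight after conditioning:
  (X=0, V=0, Y=0, U=0, W=0, Z=0) weight 1/2268
  (X=0, V=0, Y=0, U=0, W=0, Z=1) weight 1/1134
  (X=0, V=0, Y=0, U=0, W=1, Z=0) weight 1/2268
  (X=0, V=0, Y=0, U=0, W=1, Z=1) weight 1/1134
  (X=0, V=0, Y=0, U=0, W=2, Z=0) weight 1/2268
  (X=0, V=0, Y=0, U=0, W=2, Z=1) weight 1/1134
  (X=0, V=0, Y=0, U=3, W=0, Z=0) weight 1/1134
  (X=0, V=0, Y=0, U=3, W=0, Z=1) weight 1/567
  (X=0, V=1, Y=0, U=2, W=0, Z=0) weight 1/4158
  … 207 more
Group by V:
  weight(V=0) = 47/196
  weight(V=1) = 51/1078
Total weight = 47/196 + 51/1078 = 619/2156
P(V=0 | obs) = 47/196 / 619/2156 = 517/619
P(V=1 | obs) = 51/1078 / 619/2156 = 102/619

P(V=0) = 517/619, P(V=1) = 102/619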